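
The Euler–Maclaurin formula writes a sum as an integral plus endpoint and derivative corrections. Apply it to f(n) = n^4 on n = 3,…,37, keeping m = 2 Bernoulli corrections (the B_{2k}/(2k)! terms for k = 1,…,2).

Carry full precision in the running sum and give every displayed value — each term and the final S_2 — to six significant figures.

Integral: ∫_3^37 x^4 dx = 1.38687e+07.
Endpoint term: (f(3) + f(37))/2 = (81.0000 + 1.87416e+06)/2 = 937121.
So far: 1.48059e+07.
Order-1 term: 1/12 · (202612 − 108.000) = 16875.3.
Partial sum through k=1: 1.48227e+07.
Order-2 term: −1/720 · (888.000 − 72.0000) = -1.13333.

S_2 ≈ 1.48227e+07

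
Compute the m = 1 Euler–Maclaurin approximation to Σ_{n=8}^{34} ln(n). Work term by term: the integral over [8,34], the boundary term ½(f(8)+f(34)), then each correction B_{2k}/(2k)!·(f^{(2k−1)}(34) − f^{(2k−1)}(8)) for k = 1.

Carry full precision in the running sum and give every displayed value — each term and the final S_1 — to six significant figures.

S_1 ≈ 80.0557

The integral term ∫_8^34 ln(x) dx = 77.2607.
½[f(8) + f(34)] = ½[2.07944 + 3.52636] = 2.80290.
Integral + boundary = 80.0636.
Order-1 term: 1/12 · (0.0294118 − 0.125000) = -0.00796569.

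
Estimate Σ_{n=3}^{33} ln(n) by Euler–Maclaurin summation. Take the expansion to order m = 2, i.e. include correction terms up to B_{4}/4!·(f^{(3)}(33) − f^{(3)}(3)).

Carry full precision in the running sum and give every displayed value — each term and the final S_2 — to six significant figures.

S_2 ≈ 84.3613

Integral: ∫_3^33 ln(x) dx = 82.0889.
Boundary: ½(f(3) + f(33)) = ½(1.09861 + 3.49651) = 2.29756.
So far: 84.3865.
Correction k=1: B_{2}/2! · (f^{(1)}(33) − f^{(1)}(3)) = 1/12 · (0.0303030 − 0.333333) = -0.0252525.
After k=1: 84.3612.
Correction k=2: B_{4}/4! · (f^{(3)}(33) − f^{(3)}(3)) = −1/720 · (5.56529e-05 − 0.0740741) = 0.000102803.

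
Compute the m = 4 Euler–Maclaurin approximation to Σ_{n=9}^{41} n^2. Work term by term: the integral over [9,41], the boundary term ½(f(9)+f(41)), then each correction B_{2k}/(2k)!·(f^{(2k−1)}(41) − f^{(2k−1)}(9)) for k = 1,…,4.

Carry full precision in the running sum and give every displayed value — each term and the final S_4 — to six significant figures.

S_4 ≈ 23617.0

The integral term ∫_9^41 x^2 dx = 22730.7.
Boundary: ½(f(9) + f(41)) = ½(81.0000 + 1681.00) = 881.000.
Integral + boundary = 23611.7.
k=1: B_{2}/(2)! × [f^{(1)}(41) − f^{(1)}(9)] = 1/12 × (82.0000 − 18.0000) = 5.33333.
Partial sum through k=1: 23617.0.
k=2: B_{4}/(4)! × [f^{(3)}(41) − f^{(3)}(9)] = −1/720 × (0.00000 − 0.00000) = 0.00000.
Partial sum through k=2: 23617.0.
k=3: B_{6}/(6)! × [f^{(5)}(41) − f^{(5)}(9)] = 1/30240 × (0.00000 − 0.00000) = 0.00000.
Partial sum through k=3: 23617.0.
k=4: B_{8}/(8)! × [f^{(7)}(41) − f^{(7)}(9)] = −1/1209600 × (0.00000 − 0.00000) = 0.00000.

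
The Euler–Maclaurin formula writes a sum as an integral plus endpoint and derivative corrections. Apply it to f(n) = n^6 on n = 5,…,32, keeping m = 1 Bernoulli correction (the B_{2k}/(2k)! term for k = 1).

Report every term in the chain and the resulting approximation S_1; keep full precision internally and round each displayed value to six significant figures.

∫_5^32 x^6 dx evaluates to 4.90852e+09.
Boundary: ½(f(5) + f(32)) = ½(15625.0 + 1.07374e+09) = 5.36879e+08.
So far: 5.44540e+09.
Correction k=1: B_{2}/2! · (f^{(1)}(32) − f^{(1)}(5)) = 1/12 · (2.01327e+08 − 18750.0) = 1.67757e+07.

S_1 ≈ 5.46218e+09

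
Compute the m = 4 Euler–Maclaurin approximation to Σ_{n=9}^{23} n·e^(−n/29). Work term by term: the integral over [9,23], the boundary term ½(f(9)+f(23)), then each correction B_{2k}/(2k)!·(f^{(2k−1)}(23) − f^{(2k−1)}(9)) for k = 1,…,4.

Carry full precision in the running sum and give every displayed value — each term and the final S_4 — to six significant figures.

The integral term ∫_9^23 x·e^(−x/29) dx = 125.703.
Endpoint term: (f(9) + f(23))/2 = (6.59875 + 10.4061)/2 = 8.50242.
Running total after boundary: 134.205.
k=1: B_{2}/(2)! × [f^{(1)}(23) − f^{(1)}(9)] = 1/12 × (0.0936080 − 0.505651) = -0.0343369.
Partial sum through k=1: 134.171.
k=2: B_{4}/(4)! × [f^{(3)}(23) − f^{(3)}(9)] = −1/720 × (0.00118726 − 0.00234487) = 1.60780e-06.
Partial sum through k=2: 134.171.
k=3: B_{6}/(6)! × [f^{(5)}(23) − f^{(5)}(9)] = 1/30240 × (2.69110e-06 − 4.86147e-06) = -7.17717e-11.
Partial sum through k=3: 134.171.
k=4: B_{8}/(8)! × [f^{(7)}(23) − f^{(7)}(9)] = −1/1209600 × (4.72113e-09 − 8.24584e-09) = 2.91394e-15.

S_4 ≈ 134.171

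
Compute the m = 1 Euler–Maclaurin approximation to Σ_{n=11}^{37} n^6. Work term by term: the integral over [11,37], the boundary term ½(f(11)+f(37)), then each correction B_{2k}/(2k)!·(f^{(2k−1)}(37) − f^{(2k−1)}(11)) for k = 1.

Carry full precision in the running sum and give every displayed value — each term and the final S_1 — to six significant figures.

Integral: ∫_11^37 x^6 dx = 1.35589e+10.
Boundary: ½(f(11) + f(37)) = ½(1.77156e+06 + 2.56573e+09) = 1.28375e+09.
So far: 1.48427e+10.
k=1: B_{2}/(2)! × [f^{(1)}(37) − f^{(1)}(11)] = 1/12 × (4.16064e+08 − 966306) = 3.45915e+07.

S_1 ≈ 1.48773e+10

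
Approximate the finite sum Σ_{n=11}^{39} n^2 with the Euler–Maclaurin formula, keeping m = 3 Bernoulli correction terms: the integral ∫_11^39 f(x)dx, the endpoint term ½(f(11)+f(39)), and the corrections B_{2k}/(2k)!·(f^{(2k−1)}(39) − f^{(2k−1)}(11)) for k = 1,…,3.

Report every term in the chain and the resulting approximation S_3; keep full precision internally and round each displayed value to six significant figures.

S_3 ≈ 20155.0

∫_11^39 x^2 dx evaluates to 19329.3.
Boundary: ½(f(11) + f(39)) = ½(121.000 + 1521.00) = 821.000.
Running total after boundary: 20150.3.
k=1: B_{2}/(2)! × [f^{(1)}(39) − f^{(1)}(11)] = 1/12 × (78.0000 − 22.0000) = 4.66667.
Partial sum through k=1: 20155.0.
k=2: B_{4}/(4)! × [f^{(3)}(39) − f^{(3)}(11)] = −1/720 × (0.00000 − 0.00000) = 0.00000.
Partial sum through k=2: 20155.0.
k=3: B_{6}/(6)! × [f^{(5)}(39) − f^{(5)}(11)] = 1/30240 × (0.00000 − 0.00000) = 0.00000.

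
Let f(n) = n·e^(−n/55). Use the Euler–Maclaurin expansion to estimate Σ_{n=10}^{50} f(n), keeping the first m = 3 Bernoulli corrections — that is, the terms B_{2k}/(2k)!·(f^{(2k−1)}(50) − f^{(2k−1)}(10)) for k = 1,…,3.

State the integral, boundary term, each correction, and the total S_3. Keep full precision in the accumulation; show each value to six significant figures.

S_3 ≈ 668.162

Integral: ∫_10^50 x·e^(−x/55) dx = 653.975.
Boundary: ½(f(10) + f(50)) = ½(8.33753 + 20.1445) = 14.2410.
So far: 668.216.
k=1: B_{2}/(2)! × [f^{(1)}(50) − f^{(1)}(10)] = 1/12 × (0.0366264 − 0.682161) = -0.0537946.
Partial sum through k=1: 668.162.
k=2: B_{4}/(4)! × [f^{(3)}(50) − f^{(3)}(10)] = −1/720 × (0.000278482 − 0.000776750) = 6.92039e-07.
Partial sum through k=2: 668.162.
k=3: B_{6}/(6)! × [f^{(5)}(50) − f^{(5)}(10)] = 1/30240 × (1.80117e-07 − 4.39005e-07) = -8.56111e-12.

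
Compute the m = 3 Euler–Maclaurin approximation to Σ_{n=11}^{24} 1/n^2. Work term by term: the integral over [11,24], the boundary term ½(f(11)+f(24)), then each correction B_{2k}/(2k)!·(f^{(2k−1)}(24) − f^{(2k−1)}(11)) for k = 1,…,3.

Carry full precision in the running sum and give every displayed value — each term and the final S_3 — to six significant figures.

S_3 ≈ 0.0543557

The integral term ∫_11^24 1/x^2 dx = 0.0492424.
½[f(11) + f(24)] = ½[0.00826446 + 0.00173611] = 0.00500029.
So far: 0.0542427.
k=1: B_{2}/(2)! × [f^{(1)}(24) − f^{(1)}(11)] = 1/12 × (-0.000144676 − (-0.00150263)) = 0.000113163.
After k=1: 0.0543559.
k=2: B_{4}/(4)! × [f^{(3)}(24) − f^{(3)}(11)] = −1/720 × (-3.01408e-06 − (-0.000149021)) = -2.02788e-07.
After k=2: 0.0543557.
k=3: B_{6}/(6)! × [f^{(5)}(24) − f^{(5)}(11)] = 1/30240 × (-1.56983e-07 − (-3.69474e-05)) = 1.21661e-09.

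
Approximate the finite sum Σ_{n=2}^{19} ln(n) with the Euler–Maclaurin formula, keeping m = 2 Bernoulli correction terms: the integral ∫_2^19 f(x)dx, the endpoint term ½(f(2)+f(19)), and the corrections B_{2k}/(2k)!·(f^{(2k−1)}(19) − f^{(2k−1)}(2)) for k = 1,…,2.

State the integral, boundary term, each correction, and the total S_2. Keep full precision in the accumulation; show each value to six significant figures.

The integral term ∫_2^19 ln(x) dx = 37.5580.
½[f(2) + f(19)] = ½[0.693147 + 2.94444] = 1.81879.
So far: 39.3768.
Correction k=1: B_{2}/2! · (f^{(1)}(19) − f^{(1)}(2)) = 1/12 · (0.0526316 − 0.500000) = -0.0372807.
Running total after k=1: 39.3396.
Correction k=2: B_{4}/4! · (f^{(3)}(19) − f^{(3)}(2)) = −1/720 · (0.000291588 − 0.250000) = 0.000346817.

S_2 ≈ 39.3399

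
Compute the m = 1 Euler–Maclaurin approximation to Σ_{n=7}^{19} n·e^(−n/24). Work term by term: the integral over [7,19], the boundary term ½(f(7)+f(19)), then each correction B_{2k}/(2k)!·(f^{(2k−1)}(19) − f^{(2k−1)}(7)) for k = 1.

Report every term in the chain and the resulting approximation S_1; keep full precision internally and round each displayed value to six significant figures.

Integral: ∫_7^19 x·e^(−x/24) dx = 88.1932.
Endpoint term: (f(7) + f(19))/2 = (5.22912 + 8.60869)/2 = 6.91891.
Integral + boundary = 95.1121.
k=1: B_{2}/(2)! × [f^{(1)}(19) − f^{(1)}(7)] = 1/12 × (0.0943935 − 0.529137) = -0.0362287.

S_1 ≈ 95.0758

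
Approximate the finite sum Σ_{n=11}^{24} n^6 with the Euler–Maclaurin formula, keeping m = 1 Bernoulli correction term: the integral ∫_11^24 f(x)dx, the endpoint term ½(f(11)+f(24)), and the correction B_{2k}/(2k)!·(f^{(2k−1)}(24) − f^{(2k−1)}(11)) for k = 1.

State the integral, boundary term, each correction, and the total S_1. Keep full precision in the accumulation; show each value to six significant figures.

∫_11^24 x^6 dx evaluates to 6.52426e+08.
Endpoint term: (f(11) + f(24))/2 = (1.77156e+06 + 1.91103e+08)/2 = 9.64373e+07.
Running total after boundary: 7.48864e+08.
k=1: B_{2}/(2)! × [f^{(1)}(24) − f^{(1)}(11)] = 1/12 × (4.77757e+07 − 966306) = 3.90079e+06.

S_1 ≈ 7.52764e+08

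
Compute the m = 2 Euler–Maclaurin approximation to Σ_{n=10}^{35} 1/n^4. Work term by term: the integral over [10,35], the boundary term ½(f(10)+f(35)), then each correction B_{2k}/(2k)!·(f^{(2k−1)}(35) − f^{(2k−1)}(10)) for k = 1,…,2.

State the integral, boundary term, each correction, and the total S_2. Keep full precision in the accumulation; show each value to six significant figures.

S_2 ≈ 0.000379202

The integral term ∫_10^35 1/x^4 dx = 0.000325559.
Endpoint term: (f(10) + f(35))/2 = (0.000100000 + 6.66389e-07)/2 = 5.03332e-05.
So far: 0.000375892.
k=1: B_{2}/(2)! × [f^{(1)}(35) − f^{(1)}(10)] = 1/12 × (-7.61587e-08 − (-4.00000e-05)) = 3.32699e-06.
Running total after k=1: 0.000379219.
k=2: B_{4}/(4)! × [f^{(3)}(35) − f^{(3)}(10)] = −1/720 × (-1.86511e-09 − (-1.20000e-05)) = -1.66641e-08.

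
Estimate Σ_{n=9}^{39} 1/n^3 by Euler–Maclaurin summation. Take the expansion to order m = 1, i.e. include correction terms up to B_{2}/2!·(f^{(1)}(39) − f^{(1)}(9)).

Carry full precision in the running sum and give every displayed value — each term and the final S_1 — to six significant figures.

S_1 ≈ 0.00657640

∫_9^39 1/x^3 dx evaluates to 0.00584411.
Endpoint term: (f(9) + f(39))/2 = (0.00137174 + 1.68580e-05)/2 = 0.000694300.
So far: 0.00653841.
k=1: B_{2}/(2)! × [f^{(1)}(39) − f^{(1)}(9)] = 1/12 × (-1.29677e-06 − (-0.000457247)) = 3.79959e-05.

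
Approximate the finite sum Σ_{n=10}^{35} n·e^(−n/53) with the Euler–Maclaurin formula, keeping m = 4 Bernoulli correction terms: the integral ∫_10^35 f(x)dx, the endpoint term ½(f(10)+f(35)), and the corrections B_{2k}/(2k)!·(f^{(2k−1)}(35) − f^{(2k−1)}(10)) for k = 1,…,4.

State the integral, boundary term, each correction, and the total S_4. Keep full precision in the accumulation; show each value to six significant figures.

S_4 ≈ 368.321

Integral: ∫_10^35 x·e^(−x/53) dx = 355.181.
Endpoint term: (f(10) + f(35))/2 = (8.28052 + 18.0830)/2 = 13.1817.
Running total after boundary: 368.362.
Correction k=1: B_{2}/2! · (f^{(1)}(35) − f^{(1)}(10)) = 1/12 · (0.175468 − 0.671816) = -0.0413623.
Partial sum through k=1: 368.321.
Correction k=2: B_{4}/4! · (f^{(3)}(35) − f^{(3)}(10)) = −1/720 · (0.000430324 − 0.000828736) = 5.53350e-07.
Partial sum through k=2: 368.321.
Correction k=3: B_{6}/6! · (f^{(5)}(35) − f^{(5)}(10)) = 1/30240 · (2.84152e-07 − 5.04915e-07) = -7.30038e-12.
Partial sum through k=3: 368.321.
Correction k=4: B_{8}/8! · (f^{(7)}(35) − f^{(7)}(10)) = −1/1209600 · (1.47778e-10 − 2.54468e-10) = 8.82029e-17.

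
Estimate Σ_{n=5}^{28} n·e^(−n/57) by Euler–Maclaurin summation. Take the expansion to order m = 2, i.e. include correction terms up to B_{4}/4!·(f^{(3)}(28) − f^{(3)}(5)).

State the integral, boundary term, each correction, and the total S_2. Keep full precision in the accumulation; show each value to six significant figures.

S_2 ≈ 283.488

The integral term ∫_5^28 x·e^(−x/57) dx = 272.676.
Boundary: ½(f(5) + f(28)) = ½(4.58009 + 17.1325) = 10.8563.
Running total after boundary: 283.532.
Order-1 term: 1/12 · (0.311305 − 0.835666) = -0.0436967.
After k=1: 283.488.
Order-2 term: −1/720 · (0.000472470 − 0.000821084) = 4.84187e-07.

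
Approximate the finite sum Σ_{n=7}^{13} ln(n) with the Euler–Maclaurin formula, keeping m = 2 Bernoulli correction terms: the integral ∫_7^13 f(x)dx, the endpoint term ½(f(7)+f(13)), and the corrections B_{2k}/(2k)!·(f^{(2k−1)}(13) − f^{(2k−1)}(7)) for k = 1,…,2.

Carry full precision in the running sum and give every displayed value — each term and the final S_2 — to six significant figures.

∫_7^13 ln(x) dx evaluates to 13.7230.
Endpoint term: (f(7) + f(13))/2 = (1.94591 + 2.56495)/2 = 2.25543.
Integral + boundary = 15.9784.
k=1: B_{2}/(2)! × [f^{(1)}(13) − f^{(1)}(7)] = 1/12 × (0.0769231 − 0.142857) = -0.00549451.
Running total after k=1: 15.9729.
k=2: B_{4}/(4)! × [f^{(3)}(13) − f^{(3)}(7)] = −1/720 × (0.000910332 − 0.00583090) = 6.83413e-06.

S_2 ≈ 15.9729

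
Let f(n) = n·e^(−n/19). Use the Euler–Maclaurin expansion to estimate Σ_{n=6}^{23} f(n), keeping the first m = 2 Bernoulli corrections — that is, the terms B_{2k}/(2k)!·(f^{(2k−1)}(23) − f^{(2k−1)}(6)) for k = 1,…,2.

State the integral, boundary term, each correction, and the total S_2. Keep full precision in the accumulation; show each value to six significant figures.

Integral: ∫_6^23 x·e^(−x/19) dx = 108.540.
Endpoint term: (f(6) + f(23))/2 = (4.37528 + 6.85493)/2 = 5.61510.
Running total after boundary: 114.155.
Order-1 term: 1/12 · (-0.0627453 − 0.498935) = -0.0468067.
Partial sum through k=1: 114.108.
Order-2 term: −1/720 · (0.00147738 − 0.00542205) = 5.47871e-06.

S_2 ≈ 114.108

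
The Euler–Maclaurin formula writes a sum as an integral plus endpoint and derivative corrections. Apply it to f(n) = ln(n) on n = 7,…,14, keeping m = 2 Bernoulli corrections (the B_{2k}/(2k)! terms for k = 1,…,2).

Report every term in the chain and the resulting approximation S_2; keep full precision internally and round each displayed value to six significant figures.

The integral term ∫_7^14 ln(x) dx = 16.3254.
½[f(7) + f(14)] = ½[1.94591 + 2.63906] = 2.29248.
Integral + boundary = 18.6179.
Correction k=1: B_{2}/2! · (f^{(1)}(14) − f^{(1)}(7)) = 1/12 · (0.0714286 − 0.142857) = -0.00595238.
Partial sum through k=1: 18.6120.
Correction k=2: B_{4}/4! · (f^{(3)}(14) − f^{(3)}(7)) = −1/720 · (0.000728863 − 0.00583090) = 7.08617e-06.

S_2 ≈ 18.6120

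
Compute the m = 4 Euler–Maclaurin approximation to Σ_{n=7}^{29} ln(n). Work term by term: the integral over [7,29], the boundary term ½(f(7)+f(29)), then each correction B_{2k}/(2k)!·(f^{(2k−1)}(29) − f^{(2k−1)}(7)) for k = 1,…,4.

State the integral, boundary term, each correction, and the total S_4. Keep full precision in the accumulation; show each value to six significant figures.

S_4 ≈ 64.6778

The integral term ∫_7^29 ln(x) dx = 62.0302.
½[f(7) + f(29)] = ½[1.94591 + 3.36730] = 2.65660.
Integral + boundary = 64.6868.
Correction k=1: B_{2}/2! · (f^{(1)}(29) − f^{(1)}(7)) = 1/12 · (0.0344828 − 0.142857) = -0.00903120.
Partial sum through k=1: 64.6778.
Correction k=2: B_{4}/4! · (f^{(3)}(29) − f^{(3)}(7)) = −1/720 · (8.20042e-05 − 0.00583090) = 7.98458e-06.
Partial sum through k=2: 64.6778.
Correction k=3: B_{6}/6! · (f^{(5)}(29) − f^{(5)}(7)) = 1/30240 · (1.17010e-06 − 0.00142798) = -4.71827e-08.
Partial sum through k=3: 64.6778.
Correction k=4: B_{8}/8! · (f^{(7)}(29) − f^{(7)}(7)) = −1/1209600 · (4.17394e-08 − 0.000874271) = 7.22743e-10.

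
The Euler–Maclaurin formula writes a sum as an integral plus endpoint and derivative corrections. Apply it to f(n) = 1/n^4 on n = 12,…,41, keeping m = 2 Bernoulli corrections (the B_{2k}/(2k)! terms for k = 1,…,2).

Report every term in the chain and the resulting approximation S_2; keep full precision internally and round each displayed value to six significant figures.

S_2 ≈ 0.000213686

The integral term ∫_12^41 1/x^4 dx = 0.000188065.
½[f(12) + f(41)] = ½[4.82253e-05 + 3.53887e-07] = 2.42896e-05.
Integral + boundary = 0.000212354.
Correction k=1: B_{2}/2! · (f^{(1)}(41) − f^{(1)}(12)) = 1/12 · (-3.45256e-08 − (-1.60751e-05)) = 1.33671e-06.
Partial sum through k=1: 0.000213691.
Correction k=2: B_{4}/4! · (f^{(3)}(41) − f^{(3)}(12)) = −1/720 · (-6.16161e-10 − (-3.34898e-06)) = -4.65051e-09.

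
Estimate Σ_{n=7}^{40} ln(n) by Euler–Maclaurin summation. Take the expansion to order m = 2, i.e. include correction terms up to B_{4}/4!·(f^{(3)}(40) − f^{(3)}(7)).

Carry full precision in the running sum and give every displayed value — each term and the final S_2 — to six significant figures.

The integral term ∫_7^40 ln(x) dx = 100.934.
Endpoint term: (f(7) + f(40))/2 = (1.94591 + 3.68888)/2 = 2.81739.
Integral + boundary = 103.751.
k=1: B_{2}/(2)! × [f^{(1)}(40) − f^{(1)}(7)] = 1/12 × (0.0250000 − 0.142857) = -0.00982143.
After k=1: 103.741.
k=2: B_{4}/(4)! × [f^{(3)}(40) − f^{(3)}(7)] = −1/720 × (3.12500e-05 − 0.00583090) = 8.05507e-06.

S_2 ≈ 103.741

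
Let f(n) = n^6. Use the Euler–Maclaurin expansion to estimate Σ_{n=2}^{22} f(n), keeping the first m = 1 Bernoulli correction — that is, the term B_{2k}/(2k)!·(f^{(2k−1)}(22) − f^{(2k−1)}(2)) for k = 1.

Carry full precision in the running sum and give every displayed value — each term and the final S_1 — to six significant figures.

S_1 ≈ 4.15604e+08

Integral: ∫_2^22 x^6 dx = 3.56337e+08.
½[f(2) + f(22)] = ½[64.0000 + 1.13380e+08] = 5.66900e+07.
Running total after boundary: 4.13027e+08.
k=1: B_{2}/(2)! × [f^{(1)}(22) − f^{(1)}(2)] = 1/12 × (3.09218e+07 − 192.000) = 2.57680e+06.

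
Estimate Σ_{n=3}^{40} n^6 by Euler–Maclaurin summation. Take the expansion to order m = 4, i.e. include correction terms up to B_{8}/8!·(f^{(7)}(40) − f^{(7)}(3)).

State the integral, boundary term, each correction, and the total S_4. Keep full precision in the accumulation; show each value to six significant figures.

S_4 ≈ 2.55049e+10

Integral: ∫_3^40 x^6 dx = 2.34057e+10.
Endpoint term: (f(3) + f(40))/2 = (729.000 + 4.09600e+09)/2 = 2.04800e+09.
Running total after boundary: 2.54537e+10.
Correction k=1: B_{2}/2! · (f^{(1)}(40) − f^{(1)}(3)) = 1/12 · (6.14400e+08 − 1458.00) = 5.11999e+07.
After k=1: 2.55049e+10.
Correction k=2: B_{4}/4! · (f^{(3)}(40) − f^{(3)}(3)) = −1/720 · (7.68000e+06 − 3240.00) = -10662.2.
After k=2: 2.55049e+10.
Correction k=3: B_{6}/6! · (f^{(5)}(40) − f^{(5)}(3)) = 1/30240 · (28800.0 − 2160.00) = 0.880952.
After k=3: 2.55049e+10.
Correction k=4: B_{8}/8! · (f^{(7)}(40) − f^{(7)}(3)) = −1/1209600 · (0.00000 − 0.00000) = 0.00000.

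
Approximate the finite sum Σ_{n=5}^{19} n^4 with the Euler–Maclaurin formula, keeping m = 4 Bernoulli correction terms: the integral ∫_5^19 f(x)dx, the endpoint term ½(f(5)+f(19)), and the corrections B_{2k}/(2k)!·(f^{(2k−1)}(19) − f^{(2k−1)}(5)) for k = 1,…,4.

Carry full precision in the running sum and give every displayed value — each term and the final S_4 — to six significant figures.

S_4 ≈ 562312

The integral term ∫_5^19 x^4 dx = 494595.
Boundary: ½(f(5) + f(19)) = ½(625.000 + 130321) = 65473.0.
Running total after boundary: 560068.
Correction k=1: B_{2}/2! · (f^{(1)}(19) − f^{(1)}(5)) = 1/12 · (27436.0 − 500.000) = 2244.67.
After k=1: 562312.
Correction k=2: B_{4}/4! · (f^{(3)}(19) − f^{(3)}(5)) = −1/720 · (456.000 − 120.000) = -0.466667.
After k=2: 562312.
Correction k=3: B_{6}/6! · (f^{(5)}(19) − f^{(5)}(5)) = 1/30240 · (0.00000 − 0.00000) = 0.00000.
After k=3: 562312.
Correction k=4: B_{8}/8! · (f^{(7)}(19) − f^{(7)}(5)) = −1/1209600 · (0.00000 − 0.00000) = 0.00000.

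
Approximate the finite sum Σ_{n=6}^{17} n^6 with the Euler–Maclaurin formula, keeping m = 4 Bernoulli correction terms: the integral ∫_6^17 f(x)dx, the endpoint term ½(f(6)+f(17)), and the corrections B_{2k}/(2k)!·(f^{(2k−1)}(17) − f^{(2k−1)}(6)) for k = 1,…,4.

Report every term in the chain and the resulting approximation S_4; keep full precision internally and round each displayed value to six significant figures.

S_4 ≈ 7.13772e+07

The integral term ∫_6^17 x^6 dx = 5.85798e+07.
Boundary: ½(f(6) + f(17)) = ½(46656.0 + 2.41376e+07) = 1.20921e+07.
Running total after boundary: 7.06719e+07.
Correction k=1: B_{2}/2! · (f^{(1)}(17) − f^{(1)}(6)) = 1/12 · (8.51914e+06 − 46656.0) = 706040.
Partial sum through k=1: 7.13780e+07.
Correction k=2: B_{4}/4! · (f^{(3)}(17) − f^{(3)}(6)) = −1/720 · (589560 − 25920.0) = -782.833.
Partial sum through k=2: 7.13772e+07.
Correction k=3: B_{6}/6! · (f^{(5)}(17) − f^{(5)}(6)) = 1/30240 · (12240.0 − 4320.00) = 0.261905.
Partial sum through k=3: 7.13772e+07.
Correction k=4: B_{8}/8! · (f^{(7)}(17) − f^{(7)}(6)) = −1/1209600 · (0.00000 − 0.00000) = 0.00000.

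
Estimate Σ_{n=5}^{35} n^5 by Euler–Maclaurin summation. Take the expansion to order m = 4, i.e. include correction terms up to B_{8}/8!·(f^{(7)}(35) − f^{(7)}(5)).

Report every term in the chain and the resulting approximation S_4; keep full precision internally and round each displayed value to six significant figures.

S_4 ≈ 3.33262e+08

∫_5^35 x^5 dx evaluates to 3.06375e+08.
Boundary: ½(f(5) + f(35)) = ½(3125.00 + 5.25219e+07) = 2.62625e+07.
So far: 3.32638e+08.
Order-1 term: 1/12 · (7.50312e+06 − 3125.00) = 625000.
Partial sum through k=1: 3.33262e+08.
Order-2 term: −1/720 · (73500.0 − 1500.00) = -100.000.
Partial sum through k=2: 3.33262e+08.
Order-3 term: 1/30240 · (120.000 − 120.000) = 0.00000.
Partial sum through k=3: 3.33262e+08.
Order-4 term: −1/1209600 · (0.00000 − 0.00000) = 0.00000.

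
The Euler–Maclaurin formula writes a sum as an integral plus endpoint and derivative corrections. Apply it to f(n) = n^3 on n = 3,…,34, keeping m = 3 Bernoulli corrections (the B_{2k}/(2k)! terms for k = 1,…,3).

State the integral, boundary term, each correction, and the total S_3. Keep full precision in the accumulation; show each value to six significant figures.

Integral: ∫_3^34 x^3 dx = 334064.
Endpoint term: (f(3) + f(34))/2 = (27.0000 + 39304.0)/2 = 19665.5.
So far: 353729.
Order-1 term: 1/12 · (3468.00 − 27.0000) = 286.750.
After k=1: 354016.
Order-2 term: −1/720 · (6.00000 − 6.00000) = 0.00000.
After k=2: 354016.
Order-3 term: 1/30240 · (0.00000 − 0.00000) = 0.00000.

S_3 ≈ 354016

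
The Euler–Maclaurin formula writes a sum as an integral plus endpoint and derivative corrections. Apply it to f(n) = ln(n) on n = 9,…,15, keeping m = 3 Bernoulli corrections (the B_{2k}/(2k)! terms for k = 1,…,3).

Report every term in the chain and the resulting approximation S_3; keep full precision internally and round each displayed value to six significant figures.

The integral term ∫_9^15 ln(x) dx = 14.8457.
½[f(9) + f(15)] = ½[2.19722 + 2.70805] = 2.45264.
Running total after boundary: 17.2984.
Correction k=1: B_{2}/2! · (f^{(1)}(15) − f^{(1)}(9)) = 1/12 · (0.0666667 − 0.111111) = -0.00370370.
After k=1: 17.2947.
Correction k=2: B_{4}/4! · (f^{(3)}(15) − f^{(3)}(9)) = −1/720 · (0.000592593 − 0.00274348) = 2.98735e-06.
After k=2: 17.2947.
Correction k=3: B_{6}/6! · (f^{(5)}(15) − f^{(5)}(9)) = 1/30240 · (3.16049e-05 − 0.000406442) = -1.23954e-08.

S_3 ≈ 17.2947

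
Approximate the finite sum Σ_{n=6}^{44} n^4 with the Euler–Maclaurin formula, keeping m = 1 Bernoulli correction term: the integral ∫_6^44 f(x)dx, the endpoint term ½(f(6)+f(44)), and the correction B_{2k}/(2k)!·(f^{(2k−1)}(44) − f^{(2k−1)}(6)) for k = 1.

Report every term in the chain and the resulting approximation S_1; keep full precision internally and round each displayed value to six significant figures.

S_1 ≈ 3.48847e+07

Integral: ∫_6^44 x^4 dx = 3.29817e+07.
Boundary: ½(f(6) + f(44)) = ½(1296.00 + 3.74810e+06) = 1.87470e+06.
Running total after boundary: 3.48564e+07.
k=1: B_{2}/(2)! × [f^{(1)}(44) − f^{(1)}(6)] = 1/12 × (340736 − 864.000) = 28322.7.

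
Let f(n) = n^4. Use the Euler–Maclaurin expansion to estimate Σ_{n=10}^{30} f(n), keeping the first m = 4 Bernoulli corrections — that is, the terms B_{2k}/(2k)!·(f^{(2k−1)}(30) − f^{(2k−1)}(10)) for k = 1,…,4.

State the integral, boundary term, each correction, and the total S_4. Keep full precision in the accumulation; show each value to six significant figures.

∫_10^30 x^4 dx evaluates to 4.84000e+06.
Boundary: ½(f(10) + f(30)) = ½(10000.0 + 810000) = 410000.
So far: 5.25000e+06.
Order-1 term: 1/12 · (108000 − 4000.00) = 8666.67.
Partial sum through k=1: 5.25867e+06.
Order-2 term: −1/720 · (720.000 − 240.000) = -0.666667.
Partial sum through k=2: 5.25867e+06.
Order-3 term: 1/30240 · (0.00000 − 0.00000) = 0.00000.
Partial sum through k=3: 5.25867e+06.
Order-4 term: −1/1209600 · (0.00000 − 0.00000) = 0.00000.

S_4 ≈ 5.25867e+06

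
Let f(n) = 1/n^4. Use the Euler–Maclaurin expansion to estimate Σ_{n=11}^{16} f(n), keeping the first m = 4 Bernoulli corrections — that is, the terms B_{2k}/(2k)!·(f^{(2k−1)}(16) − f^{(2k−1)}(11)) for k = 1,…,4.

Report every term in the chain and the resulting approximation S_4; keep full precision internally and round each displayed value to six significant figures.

∫_11^16 1/x^4 dx evaluates to 0.000169058.
½[f(11) + f(16)] = ½[6.83013e-05 + 1.52588e-05] = 4.17801e-05.
Running total after boundary: 0.000210838.
Correction k=1: B_{2}/2! · (f^{(1)}(16) − f^{(1)}(11)) = 1/12 · (-3.81470e-06 − (-2.48369e-05)) = 1.75185e-06.
After k=1: 0.000212590.
Correction k=2: B_{4}/4! · (f^{(3)}(16) − f^{(3)}(11)) = −1/720 · (-4.47035e-07 − (-6.15790e-06)) = -7.93175e-09.
After k=2: 0.000212582.
Correction k=3: B_{6}/6! · (f^{(5)}(16) − f^{(5)}(11)) = 1/30240 · (-9.77889e-08 − (-2.84994e-06)) = 9.10102e-11.
After k=3: 0.000212582.
Correction k=4: B_{8}/8! · (f^{(7)}(16) − f^{(7)}(11)) = −1/1209600 · (-3.43789e-08 − (-2.11979e-06)) = -1.72405e-12.

S_4 ≈ 0.000212582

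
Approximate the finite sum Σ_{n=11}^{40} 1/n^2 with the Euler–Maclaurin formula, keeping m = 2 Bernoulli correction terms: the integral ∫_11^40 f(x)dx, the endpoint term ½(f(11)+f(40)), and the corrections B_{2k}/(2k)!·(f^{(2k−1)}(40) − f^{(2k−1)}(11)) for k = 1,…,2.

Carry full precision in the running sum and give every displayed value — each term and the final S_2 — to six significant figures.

∫_11^40 1/x^2 dx evaluates to 0.0659091.
½[f(11) + f(40)] = ½[0.00826446 + 0.000625000] = 0.00444473.
Integral + boundary = 0.0703538.
Correction k=1: B_{2}/2! · (f^{(1)}(40) − f^{(1)}(11)) = 1/12 · (-3.12500e-05 − (-0.00150263)) = 0.000122615.
Running total after k=1: 0.0704764.
Correction k=2: B_{4}/4! · (f^{(3)}(40) − f^{(3)}(11)) = −1/720 · (-2.34375e-07 − (-0.000149021)) = -2.06648e-07.

S_2 ≈ 0.0704762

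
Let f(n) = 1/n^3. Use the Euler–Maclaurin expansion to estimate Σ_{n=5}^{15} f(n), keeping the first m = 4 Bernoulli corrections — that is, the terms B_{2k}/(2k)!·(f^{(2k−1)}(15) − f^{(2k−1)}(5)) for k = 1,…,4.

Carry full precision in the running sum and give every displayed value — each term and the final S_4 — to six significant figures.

S_4 ≈ 0.0223159

The integral term ∫_5^15 1/x^3 dx = 0.0177778.
½[f(5) + f(15)] = ½[0.00800000 + 0.000296296] = 0.00414815.
So far: 0.0219259.
k=1: B_{2}/(2)! × [f^{(1)}(15) − f^{(1)}(5)] = 1/12 × (-5.92593e-05 − (-0.00480000)) = 0.000395062.
After k=1: 0.0223210.
k=2: B_{4}/(4)! × [f^{(3)}(15) − f^{(3)}(5)] = −1/720 × (-5.26749e-06 − (-0.00384000)) = -5.32602e-06.
After k=2: 0.0223157.
k=3: B_{6}/(6)! × [f^{(5)}(15) − f^{(5)}(5)] = 1/30240 × (-9.83265e-07 − (-0.00645120)) = 2.13301e-07.
After k=3: 0.0223159.
k=4: B_{8}/(8)! × [f^{(7)}(15) − f^{(7)}(5)] = −1/1209600 × (-3.14645e-07 − (-0.0185795)) = -1.53597e-08.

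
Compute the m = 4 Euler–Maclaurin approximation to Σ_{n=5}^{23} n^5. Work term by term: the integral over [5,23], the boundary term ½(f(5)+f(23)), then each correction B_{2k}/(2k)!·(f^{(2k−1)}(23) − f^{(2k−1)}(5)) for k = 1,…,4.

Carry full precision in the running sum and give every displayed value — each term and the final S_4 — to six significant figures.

The integral term ∫_5^23 x^5 dx = 2.46700e+07.
Endpoint term: (f(5) + f(23))/2 = (3125.00 + 6.43634e+06)/2 = 3.21973e+06.
So far: 2.78898e+07.
k=1: B_{2}/(2)! × [f^{(1)}(23) − f^{(1)}(5)] = 1/12 × (1.39920e+06 − 3125.00) = 116340.
Partial sum through k=1: 2.80061e+07.
k=2: B_{4}/(4)! × [f^{(3)}(23) − f^{(3)}(5)] = −1/720 × (31740.0 − 1500.00) = -42.0000.
Partial sum through k=2: 2.80061e+07.
k=3: B_{6}/(6)! × [f^{(5)}(23) − f^{(5)}(5)] = 1/30240 × (120.000 − 120.000) = 0.00000.
Partial sum through k=3: 2.80061e+07.
k=4: B_{8}/(8)! × [f^{(7)}(23) − f^{(7)}(5)] = −1/1209600 × (0.00000 − 0.00000) = 0.00000.

S_4 ≈ 2.80061e+07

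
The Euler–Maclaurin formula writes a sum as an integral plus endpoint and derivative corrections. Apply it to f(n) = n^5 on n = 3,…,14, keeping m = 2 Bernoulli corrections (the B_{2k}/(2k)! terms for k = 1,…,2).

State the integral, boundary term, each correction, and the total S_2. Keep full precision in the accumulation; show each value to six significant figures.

Integral: ∫_3^14 x^5 dx = 1.25480e+06.
Endpoint term: (f(3) + f(14))/2 = (243.000 + 537824)/2 = 269034.
Integral + boundary = 1.52383e+06.
Order-1 term: 1/12 · (192080 − 405.000) = 15972.9.
After k=1: 1.53981e+06.
Order-2 term: −1/720 · (11760.0 − 540.000) = -15.5833.

S_2 ≈ 1.53979e+06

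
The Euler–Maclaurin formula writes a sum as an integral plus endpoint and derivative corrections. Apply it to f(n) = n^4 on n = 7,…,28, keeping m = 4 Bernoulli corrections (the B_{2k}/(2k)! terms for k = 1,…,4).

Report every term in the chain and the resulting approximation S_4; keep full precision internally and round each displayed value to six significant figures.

S_4 ≈ 3.75444e+06

∫_7^28 x^4 dx evaluates to 3.43871e+06.
½[f(7) + f(28)] = ½[2401.00 + 614656] = 308528.
So far: 3.74724e+06.
Order-1 term: 1/12 · (87808.0 − 1372.00) = 7203.00.
After k=1: 3.75444e+06.
Order-2 term: −1/720 · (672.000 − 168.000) = -0.700000.
After k=2: 3.75444e+06.
Order-3 term: 1/30240 · (0.00000 − 0.00000) = 0.00000.
After k=3: 3.75444e+06.
Order-4 term: −1/1209600 · (0.00000 − 0.00000) = 0.00000.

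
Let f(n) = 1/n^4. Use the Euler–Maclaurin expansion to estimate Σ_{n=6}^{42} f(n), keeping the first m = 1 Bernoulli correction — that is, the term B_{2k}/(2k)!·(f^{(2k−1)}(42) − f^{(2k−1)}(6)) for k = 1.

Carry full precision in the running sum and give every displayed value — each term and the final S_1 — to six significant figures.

Integral: ∫_6^42 1/x^4 dx = 0.00153871.
Boundary: ½(f(6) + f(42)) = ½(0.000771605 + 3.21368e-07) = 0.000385963.
Integral + boundary = 0.00192467.
Order-1 term: 1/12 · (-3.06065e-08 − (-0.000514403)) = 4.28644e-05.

S_1 ≈ 0.00196754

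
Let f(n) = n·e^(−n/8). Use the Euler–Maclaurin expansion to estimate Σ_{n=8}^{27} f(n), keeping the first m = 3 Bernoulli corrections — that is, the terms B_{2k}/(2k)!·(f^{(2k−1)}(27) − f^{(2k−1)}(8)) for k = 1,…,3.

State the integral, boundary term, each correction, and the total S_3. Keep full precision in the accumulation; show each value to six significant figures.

Integral: ∫_8^27 x·e^(−x/8) dx = 37.5075.
½[f(8) + f(27)] = ½[2.94304 + 0.923889] = 1.93346.
So far: 39.4410.
k=1: B_{2}/(2)! × [f^{(1)}(27) − f^{(1)}(8)] = 1/12 × (-0.0812680 − 0.00000) = -0.00677234.
Partial sum through k=1: 39.4342.
k=2: B_{4}/(4)! × [f^{(3)}(27) − f^{(3)}(8)] = −1/720 × (-0.000200497 − 0.0114962) = 1.62455e-05.
Partial sum through k=2: 39.4342.
k=3: B_{6}/(6)! × [f^{(5)}(27) − f^{(5)}(8)] = 1/30240 × (1.35753e-05 − 0.000359257) = -1.14313e-08.

S_3 ≈ 39.4342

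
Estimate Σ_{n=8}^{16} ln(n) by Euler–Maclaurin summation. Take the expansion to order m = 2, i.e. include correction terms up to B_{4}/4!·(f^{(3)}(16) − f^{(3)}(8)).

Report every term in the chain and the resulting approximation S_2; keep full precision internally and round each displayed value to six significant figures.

The integral term ∫_8^16 ln(x) dx = 19.7259.
½[f(8) + f(16)] = ½[2.07944 + 2.77259] = 2.42602.
Running total after boundary: 22.1519.
Order-1 term: 1/12 · (0.0625000 − 0.125000) = -0.00520833.
Running total after k=1: 22.1467.
Order-2 term: −1/720 · (0.000488281 − 0.00390625) = 4.74718e-06.

S_2 ≈ 22.1467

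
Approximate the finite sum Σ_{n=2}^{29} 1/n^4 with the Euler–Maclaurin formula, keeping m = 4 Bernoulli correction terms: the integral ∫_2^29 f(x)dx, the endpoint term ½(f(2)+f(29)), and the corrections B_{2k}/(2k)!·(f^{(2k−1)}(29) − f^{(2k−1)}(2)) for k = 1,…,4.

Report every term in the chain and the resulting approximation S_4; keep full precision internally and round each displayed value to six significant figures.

Integral: ∫_2^29 1/x^4 dx = 0.0416530.
½[f(2) + f(29)] = ½[0.0625000 + 1.41387e-06] = 0.0312507.
So far: 0.0729037.
Order-1 term: 1/12 · (-1.95016e-07 − (-0.125000)) = 0.0104167.
After k=1: 0.0833204.
Order-2 term: −1/720 · (-6.95657e-09 − (-0.937500)) = -0.00130208.
After k=2: 0.0820183.
Order-3 term: 1/30240 · (-4.63220e-10 − (-13.1250)) = 0.000434028.
After k=3: 0.0824523.
Order-4 term: −1/1209600 · (-4.95717e-11 − (-295.312)) = -0.000244141.

S_4 ≈ 0.0822082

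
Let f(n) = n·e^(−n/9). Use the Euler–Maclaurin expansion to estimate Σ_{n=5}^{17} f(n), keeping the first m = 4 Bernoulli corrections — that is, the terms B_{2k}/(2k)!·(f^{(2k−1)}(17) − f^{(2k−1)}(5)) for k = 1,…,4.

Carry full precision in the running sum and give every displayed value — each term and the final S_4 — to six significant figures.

The integral term ∫_5^17 x·e^(−x/9) dx = 36.9028.
Boundary: ½(f(5) + f(17)) = ½(2.86877 + 2.57108) = 2.71992.
So far: 39.6227.
k=1: B_{2}/(2)! × [f^{(1)}(17) − f^{(1)}(5)] = 1/12 × (-0.134435 − 0.255002) = -0.0324531.
Running total after k=1: 39.5903.
k=2: B_{4}/(4)! × [f^{(3)}(17) − f^{(3)}(5)] = −1/720 × (0.00207462 − 0.0173149) = 2.11671e-05.
Running total after k=2: 39.5903.
k=3: B_{6}/(6)! × [f^{(5)}(17) − f^{(5)}(5)] = 1/30240 × (7.17152e-05 − 0.000388663) = -1.04811e-08.
Running total after k=3: 39.5903.
k=4: B_{8}/(8)! × [f^{(7)}(17) − f^{(7)}(5)] = −1/1209600 × (1.45454e-06 − 6.95754e-06) = 4.54944e-12.

S_4 ≈ 39.5903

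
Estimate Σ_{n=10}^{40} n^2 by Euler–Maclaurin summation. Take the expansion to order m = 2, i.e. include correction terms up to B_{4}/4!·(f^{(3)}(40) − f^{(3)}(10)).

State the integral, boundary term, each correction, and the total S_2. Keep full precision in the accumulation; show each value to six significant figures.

S_2 ≈ 21855.0

∫_10^40 x^2 dx evaluates to 21000.0.
Boundary: ½(f(10) + f(40)) = ½(100.000 + 1600.00) = 850.000.
Running total after boundary: 21850.0.
k=1: B_{2}/(2)! × [f^{(1)}(40) − f^{(1)}(10)] = 1/12 × (80.0000 − 20.0000) = 5.00000.
Running total after k=1: 21855.0.
k=2: B_{4}/(4)! × [f^{(3)}(40) − f^{(3)}(10)] = −1/720 × (0.00000 − 0.00000) = 0.00000.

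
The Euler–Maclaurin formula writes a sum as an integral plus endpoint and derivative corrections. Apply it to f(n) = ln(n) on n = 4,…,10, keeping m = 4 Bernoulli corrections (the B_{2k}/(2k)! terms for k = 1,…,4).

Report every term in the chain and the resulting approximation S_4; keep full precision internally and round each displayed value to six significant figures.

The integral term ∫_4^10 ln(x) dx = 11.4807.
Endpoint term: (f(4) + f(10))/2 = (1.38629 + 2.30259)/2 = 1.84444.
Running total after boundary: 13.3251.
k=1: B_{2}/(2)! × [f^{(1)}(10) − f^{(1)}(4)] = 1/12 × (0.100000 − 0.250000) = -0.0125000.
Partial sum through k=1: 13.3126.
k=2: B_{4}/(4)! × [f^{(3)}(10) − f^{(3)}(4)] = −1/720 × (0.00200000 − 0.0312500) = 4.06250e-05.
Partial sum through k=2: 13.3127.
k=3: B_{6}/(6)! × [f^{(5)}(10) − f^{(5)}(4)] = 1/30240 × (0.000240000 − 0.0234375) = -7.67113e-07.
Partial sum through k=3: 13.3127.
k=4: B_{8}/(8)! × [f^{(7)}(10) − f^{(7)}(4)] = −1/1209600 × (7.20000e-05 − 0.0439453) = 3.62709e-08.

S_4 ≈ 13.3127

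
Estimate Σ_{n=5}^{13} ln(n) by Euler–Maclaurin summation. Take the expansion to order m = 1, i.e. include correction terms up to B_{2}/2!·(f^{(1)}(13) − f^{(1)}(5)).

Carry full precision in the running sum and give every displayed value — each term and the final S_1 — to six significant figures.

Integral: ∫_5^13 ln(x) dx = 17.2972.
Endpoint term: (f(5) + f(13))/2 = (1.60944 + 2.56495)/2 = 2.08719.
So far: 19.3843.
Correction k=1: B_{2}/2! · (f^{(1)}(13) − f^{(1)}(5)) = 1/12 · (0.0769231 − 0.200000) = -0.0102564.

S_1 ≈ 19.3741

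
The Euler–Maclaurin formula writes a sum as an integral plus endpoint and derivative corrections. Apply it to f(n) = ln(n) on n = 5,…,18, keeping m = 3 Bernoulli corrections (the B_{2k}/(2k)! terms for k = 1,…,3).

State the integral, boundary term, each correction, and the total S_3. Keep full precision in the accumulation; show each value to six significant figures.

S_3 ≈ 33.2174

The integral term ∫_5^18 ln(x) dx = 30.9795.
Endpoint term: (f(5) + f(18))/2 = (1.60944 + 2.89037)/2 = 2.24990.
Integral + boundary = 33.2294.
Order-1 term: 1/12 · (0.0555556 − 0.200000) = -0.0120370.
Partial sum through k=1: 33.2174.
Order-2 term: −1/720 · (0.000342936 − 0.0160000) = 2.17459e-05.
Partial sum through k=2: 33.2174.
Order-3 term: 1/30240 · (1.27013e-05 − 0.00768000) = -2.53548e-07.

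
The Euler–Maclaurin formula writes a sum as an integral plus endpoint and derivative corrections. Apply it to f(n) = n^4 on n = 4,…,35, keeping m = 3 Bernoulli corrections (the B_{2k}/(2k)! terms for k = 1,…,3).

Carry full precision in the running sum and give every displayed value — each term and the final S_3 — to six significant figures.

∫_4^35 x^4 dx evaluates to 1.05042e+07.
Boundary: ½(f(4) + f(35)) = ½(256.000 + 1.50062e+06) = 750440.
So far: 1.12546e+07.
k=1: B_{2}/(2)! × [f^{(1)}(35) − f^{(1)}(4)] = 1/12 × (171500 − 256.000) = 14270.3.
Running total after k=1: 1.12689e+07.
k=2: B_{4}/(4)! × [f^{(3)}(35) − f^{(3)}(4)] = −1/720 × (840.000 − 96.0000) = -1.03333.
Running total after k=2: 1.12689e+07.
k=3: B_{6}/(6)! × [f^{(5)}(35) − f^{(5)}(4)] = 1/30240 × (0.00000 − 0.00000) = 0.00000.

S_3 ≈ 1.12689e+07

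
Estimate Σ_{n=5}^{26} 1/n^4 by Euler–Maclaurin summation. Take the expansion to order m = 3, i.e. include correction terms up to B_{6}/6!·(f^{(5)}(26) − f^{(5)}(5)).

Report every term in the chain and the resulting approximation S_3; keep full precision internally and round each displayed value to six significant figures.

The integral term ∫_5^26 1/x^4 dx = 0.00264770.
Endpoint term: (f(5) + f(26))/2 = (0.00160000 + 2.18830e-06)/2 = 0.000801094.
Running total after boundary: 0.00344880.
Order-1 term: 1/12 · (-3.36661e-07 − (-0.00128000)) = 0.000106639.
After k=1: 0.00355543.
Order-2 term: −1/720 · (-1.49406e-08 − (-0.00153600)) = -2.13331e-06.
After k=2: 0.00355330.
Order-3 term: 1/30240 · (-1.23768e-09 − (-0.00344064)) = 1.13778e-07.

S_3 ≈ 0.00355341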